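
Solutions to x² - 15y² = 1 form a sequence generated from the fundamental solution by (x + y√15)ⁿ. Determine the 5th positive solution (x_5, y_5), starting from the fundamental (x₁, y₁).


Step 1: Find the fundamental solution (x₁, y₁) of x² - 15y² = 1.
  Expand √15 as a continued fraction. a₀ = ⌊√15⌋ = 3; iterate m_{k+1} = d_k·a_k − m_k, d_{k+1} = (15 − m_{k+1}²)/d_k, a_{k+1} = ⌊(a₀ + m_{k+1})/d_{k+1}⌋ (starting m₀ = 0, d₀ = 1), with convergents p_k = a_k·p_{k-1} + p_{k-2}, q_k = a_k·q_{k-1} + q_{k-2} (p₋₁ = 1, q₋₁ = 0):
  k = 0: a₀ = 3; p₀/q₀ = 3/1; p₀² − 15·q₀² = 9 − 15 = -6.
  k = 1: m = 3, d = 6, a = ⌊(3 + 3)/6⌋ = 1; p/q = (1·3 + 1)/(1·1 + 0) = 4/1; p² − 15·q² = 16 − 15 = 1.
  The first convergent with p² − 15·q² = 1 gives the fundamental solution (x₁, y₁) = (4, 1).
Step 2: Apply the recurrence (x_{n+1}, y_{n+1}) = (x₁x_n + 15y₁y_n, x₁y_n + y₁x_n) repeatedly.
  From (x_1, y_1) = (4, 1): x_2 = 4·4 + 15·1·1 = 31; y_2 = 4·1 + 1·4 = 8.
  From (x_2, y_2) = (31, 8): x_3 = 4·31 + 15·1·8 = 244; y_3 = 4·8 + 1·31 = 63.
  From (x_3, y_3) = (244, 63): x_4 = 4·244 + 15·1·63 = 1921; y_4 = 4·63 + 1·244 = 496.
  From (x_4, y_4) = (1921, 496): x_5 = 4·1921 + 15·1·496 = 15124; y_5 = 4·496 + 1·1921 = 3905.
Step 3: Verify x_5² - 15·y_5² = 228735376 - 228735375 = 1 (should be 1). ✓

(x_1, y_1) = (4, 1); (x_5, y_5) = (15124, 3905).


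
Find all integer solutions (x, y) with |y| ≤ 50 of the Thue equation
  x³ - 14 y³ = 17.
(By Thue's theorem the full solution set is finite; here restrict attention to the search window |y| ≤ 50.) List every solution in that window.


The equation is x³ - 14y³ = 17. For fixed y, x³ = 14·y³ + 17, so a solution requires the RHS to be a perfect cube.
Strategy: iterate y from -50 to 50, compute RHS = 14·y³ + 17, and check whether it is a (positive or negative) perfect cube.
Check small values of y:
  y = 0: RHS = 17 is not a perfect cube.
  y = 1: RHS = 31 is not a perfect cube.
  y = -1: RHS = 3 is not a perfect cube.
  y = 2: RHS = 129 is not a perfect cube.
  y = -2: RHS = -95 is not a perfect cube.
  y = 3: RHS = 395 is not a perfect cube.
  y = -3: RHS = -361 is not a perfect cube.
Continuing the search up to |y| = 50 finds no solutions either.
No (x, y) in the scanned range satisfies the equation.

No integer solutions with |y| ≤ 50.


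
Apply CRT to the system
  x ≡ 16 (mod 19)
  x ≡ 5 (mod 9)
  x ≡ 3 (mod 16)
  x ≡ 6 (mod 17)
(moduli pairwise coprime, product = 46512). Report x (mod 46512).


Product of moduli M = 19 · 9 · 16 · 17 = 46512.
Merge one congruence at a time:
  Start: x ≡ 16 (mod 19).
  Combine with x ≡ 5 (mod 9); new modulus lcm = 171.
    Write x = 16 + 19·t and substitute into x ≡ 5 (mod 9): 19·t ≡ 5 − 16 = -11 (mod 9).
    Reduce coefficients mod 9: 1·t ≡ 7 (mod 9).
    So t ≡ 7 (mod 9).
    Then x = 16 + 19·7 = 149, valid modulo lcm(19, 9) = 171: x ≡ 149 (mod 171).
  Combine with x ≡ 3 (mod 16); new modulus lcm = 2736.
    Write x = 149 + 171·t and substitute into x ≡ 3 (mod 16): 171·t ≡ 3 − 149 = -146 (mod 16).
    Reduce coefficients mod 16: 11·t ≡ 14 (mod 16).
    The inverse of 11 mod 16 is 3 (since 11·3 = 33 = 2·16 + 1), so t ≡ 3·14 = 42 ≡ 10 (mod 16).
    Then x = 149 + 171·10 = 1859, valid modulo lcm(171, 16) = 2736: x ≡ 1859 (mod 2736).
  Combine with x ≡ 6 (mod 17); new modulus lcm = 46512.
    Write x = 1859 + 2736·t and substitute into x ≡ 6 (mod 17): 2736·t ≡ 6 − 1859 = -1853 (mod 17).
    Reduce coefficients mod 17: 16·t ≡ 0 (mod 17).
    The inverse of 16 mod 17 is 16 (since 16·16 = 256 = 15·17 + 1), so t ≡ 16·0 = 0 ≡ 0 (mod 17).
    Then x = 1859 + 2736·0 = 1859, valid modulo lcm(2736, 17) = 46512: x ≡ 1859 (mod 46512).
Verify against each original: 1859 mod 19 = 16, 1859 mod 9 = 5, 1859 mod 16 = 3, 1859 mod 17 = 6.

x ≡ 1859 (mod 46512).


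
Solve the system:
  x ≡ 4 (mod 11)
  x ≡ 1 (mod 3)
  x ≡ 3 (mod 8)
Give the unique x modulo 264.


Moduli 11, 3, 8 are pairwise coprime; by CRT there is a unique solution modulo M = 11 · 3 · 8 = 264.
Solve pairwise, accumulating the modulus:
  Start with x ≡ 4 (mod 11).
  Combine with x ≡ 1 (mod 3): since gcd(11, 3) = 1, we get a unique residue mod 33.
    Write x = 4 + 11·t and substitute into x ≡ 1 (mod 3): 11·t ≡ 1 − 4 = -3 (mod 3).
    Reduce coefficients mod 3: 2·t ≡ 0 (mod 3).
    The inverse of 2 mod 3 is 2 (since 2·2 = 4 = 1·3 + 1), so t ≡ 2·0 = 0 ≡ 0 (mod 3).
    Then x = 4 + 11·0 = 4, valid modulo lcm(11, 3) = 33: x ≡ 4 (mod 33).
  Combine with x ≡ 3 (mod 8): since gcd(33, 8) = 1, we get a unique residue mod 264.
    Write x = 4 + 33·t and substitute into x ≡ 3 (mod 8): 33·t ≡ 3 − 4 = -1 (mod 8).
    Reduce coefficients mod 8: 1·t ≡ 7 (mod 8).
    So t ≡ 7 (mod 8).
    Then x = 4 + 33·7 = 235, valid modulo lcm(33, 8) = 264: x ≡ 235 (mod 264).
Verify: 235 mod 11 = 4 ✓, 235 mod 3 = 1 ✓, 235 mod 8 = 3 ✓.

x ≡ 235 (mod 264).


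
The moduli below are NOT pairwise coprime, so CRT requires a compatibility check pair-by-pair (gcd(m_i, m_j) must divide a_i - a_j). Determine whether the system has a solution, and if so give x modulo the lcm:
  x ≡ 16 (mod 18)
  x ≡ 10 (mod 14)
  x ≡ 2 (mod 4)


Moduli 18, 14, 4 are not pairwise coprime, so CRT works modulo lcm(m_i) when all pairwise compatibility conditions hold.
Pairwise compatibility: gcd(m_i, m_j) must divide a_i - a_j for every pair.
Merge one congruence at a time:
  Start: x ≡ 16 (mod 18).
  Combine with x ≡ 10 (mod 14): gcd(18, 14) = 2; 10 - 16 = -6, which IS divisible by 2, so compatible.
    Write x = 16 + 18·t and substitute into x ≡ 10 (mod 14): 18·t ≡ 10 − 16 = -6 (mod 14).
    Divide the congruence (and modulus) by g = 2: 9·t ≡ -3 (mod 7).
    Reduce coefficients mod 7: 2·t ≡ 4 (mod 7).
    The inverse of 2 mod 7 is 4 (since 2·4 = 8 = 1·7 + 1), so t ≡ 4·4 = 16 ≡ 2 (mod 7).
    Then x = 16 + 18·2 = 52, valid modulo lcm(18, 14) = 126: x ≡ 52 (mod 126).
  Combine with x ≡ 2 (mod 4): gcd(126, 4) = 2; 2 - 52 = -50, which IS divisible by 2, so compatible.
    Write x = 52 + 126·t and substitute into x ≡ 2 (mod 4): 126·t ≡ 2 − 52 = -50 (mod 4).
    Divide the congruence (and modulus) by g = 2: 63·t ≡ -25 (mod 2).
    Reduce coefficients mod 2: 1·t ≡ 1 (mod 2).
    So t ≡ 1 (mod 2).
    Then x = 52 + 126·1 = 178, valid modulo lcm(126, 4) = 252: x ≡ 178 (mod 252).
Verify: 178 mod 18 = 16, 178 mod 14 = 10, 178 mod 4 = 2.

x ≡ 178 (mod 252).


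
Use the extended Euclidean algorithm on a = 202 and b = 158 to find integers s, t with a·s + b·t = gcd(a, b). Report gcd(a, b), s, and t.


Euclidean algorithm on (202, 158) — divide until remainder is 0:
  202 = 1 · 158 + 44
  158 = 3 · 44 + 26
  44 = 1 · 26 + 18
  26 = 1 · 18 + 8
  18 = 2 · 8 + 2
  8 = 4 · 2 + 0
gcd(202, 158) = 2.
Track Bezout coefficients alongside the remainders: start with r₀ = 202 = a·1 + b·0 (s = 1, t = 0) and r₁ = 158 = a·0 + b·1 (s = 0, t = 1); each new remainder r_{k+1} = r_{k-1} − q_k·r_k inherits s_{k+1} = s_{k-1} − q_k·s_k, t_{k+1} = t_{k-1} − q_k·t_k, so r_k = a·s_k + b·t_k at every step:
  q = 1: r = 44, s = 1 − 1·0 = 1, t = 0 − 1·1 = -1  (check: 202·1 + 158·(-1) = 44)
  q = 3: r = 26, s = 0 − 3·1 = -3, t = 1 − 3·(-1) = 4  (check: 202·(-3) + 158·4 = 26)
  q = 1: r = 18, s = 1 − 1·(-3) = 4, t = -1 − 1·4 = -5  (check: 202·4 + 158·(-5) = 18)
  q = 1: r = 8, s = -3 − 1·4 = -7, t = 4 − 1·(-5) = 9  (check: 202·(-7) + 158·9 = 8)
  q = 2: r = 2, s = 4 − 2·(-7) = 18, t = -5 − 2·9 = -23  (check: 202·18 + 158·(-23) = 2)
The row with r = 2 (the gcd) gives the Bezout coefficients s = 18, t = -23.
Result: 202 · (18) + 158 · (-23) = 2.

gcd(202, 158) = 2; s = 18, t = -23 (check: 202·18 + 158·(-23) = 2).


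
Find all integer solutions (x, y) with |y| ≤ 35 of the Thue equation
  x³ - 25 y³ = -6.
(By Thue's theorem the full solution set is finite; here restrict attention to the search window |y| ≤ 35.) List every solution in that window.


The equation is x³ - 25y³ = -6. For fixed y, x³ = 25·y³ − 6, so a solution requires the RHS to be a perfect cube.
Strategy: iterate y from -35 to 35, compute RHS = 25·y³ − 6, and check whether it is a (positive or negative) perfect cube.
Check small values of y:
  y = 0: RHS = -6 is not a perfect cube.
  y = 1: RHS = 19 is not a perfect cube.
  y = -1: RHS = -31 is not a perfect cube.
  y = 2: RHS = 194 is not a perfect cube.
  y = -2: RHS = -206 is not a perfect cube.
  y = 3: RHS = 669 is not a perfect cube.
  y = -3: RHS = -681 is not a perfect cube.
Continuing the search up to |y| = 35 finds no solutions either.
No (x, y) in the scanned range satisfies the equation.

No integer solutions with |y| ≤ 35.


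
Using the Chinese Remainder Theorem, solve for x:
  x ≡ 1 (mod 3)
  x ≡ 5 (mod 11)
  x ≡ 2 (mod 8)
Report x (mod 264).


Moduli 3, 11, 8 are pairwise coprime; by CRT there is a unique solution modulo M = 3 · 11 · 8 = 264.
Solve pairwise, accumulating the modulus:
  Start with x ≡ 1 (mod 3).
  Combine with x ≡ 5 (mod 11): since gcd(3, 11) = 1, we get a unique residue mod 33.
    Write x = 1 + 3·t and substitute into x ≡ 5 (mod 11): 3·t ≡ 5 − 1 = 4 (mod 11).
    The inverse of 3 mod 11 is 4 (since 3·4 = 12 = 1·11 + 1), so t ≡ 4·4 = 16 ≡ 5 (mod 11).
    Then x = 1 + 3·5 = 16, valid modulo lcm(3, 11) = 33: x ≡ 16 (mod 33).
  Combine with x ≡ 2 (mod 8): since gcd(33, 8) = 1, we get a unique residue mod 264.
    Write x = 16 + 33·t and substitute into x ≡ 2 (mod 8): 33·t ≡ 2 − 16 = -14 (mod 8).
    Reduce coefficients mod 8: 1·t ≡ 2 (mod 8).
    So t ≡ 2 (mod 8).
    Then x = 16 + 33·2 = 82, valid modulo lcm(33, 8) = 264: x ≡ 82 (mod 264).
Verify: 82 mod 3 = 1 ✓, 82 mod 11 = 5 ✓, 82 mod 8 = 2 ✓.

x ≡ 82 (mod 264).


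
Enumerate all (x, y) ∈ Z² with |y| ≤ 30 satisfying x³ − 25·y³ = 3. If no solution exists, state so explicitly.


The equation is x³ - 25y³ = 3. For fixed y, x³ = 25·y³ + 3, so a solution requires the RHS to be a perfect cube.
Strategy: iterate y from -30 to 30, compute RHS = 25·y³ + 3, and check whether it is a (positive or negative) perfect cube.
Check small values of y:
  y = 0: RHS = 3 is not a perfect cube.
  y = 1: RHS = 28 is not a perfect cube.
  y = -1: RHS = -22 is not a perfect cube.
  y = 2: RHS = 203 is not a perfect cube.
  y = -2: RHS = -197 is not a perfect cube.
  y = 3: RHS = 678 is not a perfect cube.
  y = -3: RHS = -672 is not a perfect cube.
Continuing the search up to |y| = 30 finds no solutions either.
No (x, y) in the scanned range satisfies the equation.

No integer solutions with |y| ≤ 30.


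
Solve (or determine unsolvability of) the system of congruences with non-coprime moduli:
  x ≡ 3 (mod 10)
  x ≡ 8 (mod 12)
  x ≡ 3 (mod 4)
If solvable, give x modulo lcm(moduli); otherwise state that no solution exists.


Moduli 10, 12, 4 are not pairwise coprime, so CRT works modulo lcm(m_i) when all pairwise compatibility conditions hold.
Pairwise compatibility: gcd(m_i, m_j) must divide a_i - a_j for every pair.
Merge one congruence at a time:
  Start: x ≡ 3 (mod 10).
  Combine with x ≡ 8 (mod 12): gcd(10, 12) = 2, and 8 - 3 = 5 is NOT divisible by 2.
    ⇒ system is inconsistent (no integer solution).

No solution (the system is inconsistent).


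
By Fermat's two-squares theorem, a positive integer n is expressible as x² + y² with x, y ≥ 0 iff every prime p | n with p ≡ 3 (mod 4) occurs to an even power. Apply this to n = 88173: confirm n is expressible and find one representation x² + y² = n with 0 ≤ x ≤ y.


Step 1: Factor n = 88173 = 3^2 · 97 · 101.
Step 2: Check the mod-4 condition on each prime factor: 3 ≡ 3 (mod 4), exponent 2 (must be even); 97 ≡ 1 (mod 4), exponent 1; 101 ≡ 1 (mod 4), exponent 1.
All primes ≡ 3 (mod 4) appear to even exponent (or don't appear), so by the two-squares theorem n IS expressible as a sum of two squares.
Step 3: Build a representation. Group n = k² · m with k = 3 and m = 97 · 101 = 9797 (a product of primes ≡ 1 (mod 4)); a representation of m scales to one of n via (k·x)² + (k·y)² = k²(x² + y²). Each prime p ≡ 1 (mod 4) is itself a sum of two squares; find a² by testing p − a² for a perfect square:
  97: 97 − 1² = 96, 97 − 2² = 93, 97 − 3² = 88, 97 − 4² = 81 = 9² ⇒ 97 = 4² + 9².
  101: 101 − 1² = 100 = 10² ⇒ 101 = 1² + 10².
  Combine using the Brahmagupta–Fibonacci identity (a² + b²)(c² + d²) = (ac − bd)² + (ad + bc)² = (ac + bd)² + (ad − bc)²:
  97 · 101 = 9797: from (4² + 9²)(1² + 10²), take (4·1 − 9·10, 4·10 + 9·1) = (4 − 90, 40 + 9) = (-86, 49); dropping signs (only squares matter) gives (86, 49); check 86² + 49² = 7396 + 2401 = 9797 ✓.
  Scale by k = 3: (3·86, 3·49) = (258, 147).
Step 4: Order so x ≤ y and verify: 147² + 258² = 21609 + 66564 = 88173 = n. ✓

n = 88173 = 147² + 258² (one valid representation with x ≤ y).


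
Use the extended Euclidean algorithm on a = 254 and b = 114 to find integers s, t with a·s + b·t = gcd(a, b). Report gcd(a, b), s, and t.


Euclidean algorithm on (254, 114) — divide until remainder is 0:
  254 = 2 · 114 + 26
  114 = 4 · 26 + 10
  26 = 2 · 10 + 6
  10 = 1 · 6 + 4
  6 = 1 · 4 + 2
  4 = 2 · 2 + 0
gcd(254, 114) = 2.
Track Bezout coefficients alongside the remainders: start with r₀ = 254 = a·1 + b·0 (s = 1, t = 0) and r₁ = 114 = a·0 + b·1 (s = 0, t = 1); each new remainder r_{k+1} = r_{k-1} − q_k·r_k inherits s_{k+1} = s_{k-1} − q_k·s_k, t_{k+1} = t_{k-1} − q_k·t_k, so r_k = a·s_k + b·t_k at every step:
  q = 2: r = 26, s = 1 − 2·0 = 1, t = 0 − 2·1 = -2  (check: 254·1 + 114·(-2) = 26)
  q = 4: r = 10, s = 0 − 4·1 = -4, t = 1 − 4·(-2) = 9  (check: 254·(-4) + 114·9 = 10)
  q = 2: r = 6, s = 1 − 2·(-4) = 9, t = -2 − 2·9 = -20  (check: 254·9 + 114·(-20) = 6)
  q = 1: r = 4, s = -4 − 1·9 = -13, t = 9 − 1·(-20) = 29  (check: 254·(-13) + 114·29 = 4)
  q = 1: r = 2, s = 9 − 1·(-13) = 22, t = -20 − 1·29 = -49  (check: 254·22 + 114·(-49) = 2)
The row with r = 2 (the gcd) gives the Bezout coefficients s = 22, t = -49.
Result: 254 · (22) + 114 · (-49) = 2.

gcd(254, 114) = 2; s = 22, t = -49 (check: 254·22 + 114·(-49) = 2).


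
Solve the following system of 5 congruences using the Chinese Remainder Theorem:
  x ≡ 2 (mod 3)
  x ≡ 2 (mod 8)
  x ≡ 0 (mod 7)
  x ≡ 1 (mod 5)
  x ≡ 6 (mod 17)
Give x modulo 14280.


Product of moduli M = 3 · 8 · 7 · 5 · 17 = 14280.
Merge one congruence at a time:
  Start: x ≡ 2 (mod 3).
  Combine with x ≡ 2 (mod 8); new modulus lcm = 24.
    Write x = 2 + 3·t and substitute into x ≡ 2 (mod 8): 3·t ≡ 2 − 2 = 0 (mod 8).
    The inverse of 3 mod 8 is 3 (since 3·3 = 9 = 1·8 + 1), so t ≡ 3·0 = 0 ≡ 0 (mod 8).
    Then x = 2 + 3·0 = 2, valid modulo lcm(3, 8) = 24: x ≡ 2 (mod 24).
  Combine with x ≡ 0 (mod 7); new modulus lcm = 168.
    Write x = 2 + 24·t and substitute into x ≡ 0 (mod 7): 24·t ≡ 0 − 2 = -2 (mod 7).
    Reduce coefficients mod 7: 3·t ≡ 5 (mod 7).
    The inverse of 3 mod 7 is 5 (since 3·5 = 15 = 2·7 + 1), so t ≡ 5·5 = 25 ≡ 4 (mod 7).
    Then x = 2 + 24·4 = 98, valid modulo lcm(24, 7) = 168: x ≡ 98 (mod 168).
  Combine with x ≡ 1 (mod 5); new modulus lcm = 840.
    Write x = 98 + 168·t and substitute into x ≡ 1 (mod 5): 168·t ≡ 1 − 98 = -97 (mod 5).
    Reduce coefficients mod 5: 3·t ≡ 3 (mod 5).
    The inverse of 3 mod 5 is 2 (since 3·2 = 6 = 1·5 + 1), so t ≡ 2·3 = 6 ≡ 1 (mod 5).
    Then x = 98 + 168·1 = 266, valid modulo lcm(168, 5) = 840: x ≡ 266 (mod 840).
  Combine with x ≡ 6 (mod 17); new modulus lcm = 14280.
    Write x = 266 + 840·t and substitute into x ≡ 6 (mod 17): 840·t ≡ 6 − 266 = -260 (mod 17).
    Reduce coefficients mod 17: 7·t ≡ 12 (mod 17).
    The inverse of 7 mod 17 is 5 (since 7·5 = 35 = 2·17 + 1), so t ≡ 5·12 = 60 ≡ 9 (mod 17).
    Then x = 266 + 840·9 = 7826, valid modulo lcm(840, 17) = 14280: x ≡ 7826 (mod 14280).
Verify against each original: 7826 mod 3 = 2, 7826 mod 8 = 2, 7826 mod 7 = 0, 7826 mod 5 = 1, 7826 mod 17 = 6.

x ≡ 7826 (mod 14280).


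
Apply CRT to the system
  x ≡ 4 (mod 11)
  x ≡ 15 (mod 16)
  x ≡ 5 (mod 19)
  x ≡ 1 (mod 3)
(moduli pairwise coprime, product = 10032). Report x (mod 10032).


Product of moduli M = 11 · 16 · 19 · 3 = 10032.
Merge one congruence at a time:
  Start: x ≡ 4 (mod 11).
  Combine with x ≡ 15 (mod 16); new modulus lcm = 176.
    Write x = 4 + 11·t and substitute into x ≡ 15 (mod 16): 11·t ≡ 15 − 4 = 11 (mod 16).
    The inverse of 11 mod 16 is 3 (since 11·3 = 33 = 2·16 + 1), so t ≡ 3·11 = 33 ≡ 1 (mod 16).
    Then x = 4 + 11·1 = 15, valid modulo lcm(11, 16) = 176: x ≡ 15 (mod 176).
  Combine with x ≡ 5 (mod 19); new modulus lcm = 3344.
    Write x = 15 + 176·t and substitute into x ≡ 5 (mod 19): 176·t ≡ 5 − 15 = -10 (mod 19).
    Reduce coefficients mod 19: 5·t ≡ 9 (mod 19).
    The inverse of 5 mod 19 is 4 (since 5·4 = 20 = 1·19 + 1), so t ≡ 4·9 = 36 ≡ 17 (mod 19).
    Then x = 15 + 176·17 = 3007, valid modulo lcm(176, 19) = 3344: x ≡ 3007 (mod 3344).
  Combine with x ≡ 1 (mod 3); new modulus lcm = 10032.
    Write x = 3007 + 3344·t and substitute into x ≡ 1 (mod 3): 3344·t ≡ 1 − 3007 = -3006 (mod 3).
    Reduce coefficients mod 3: 2·t ≡ 0 (mod 3).
    The inverse of 2 mod 3 is 2 (since 2·2 = 4 = 1·3 + 1), so t ≡ 2·0 = 0 ≡ 0 (mod 3).
    Then x = 3007 + 3344·0 = 3007, valid modulo lcm(3344, 3) = 10032: x ≡ 3007 (mod 10032).
Verify against each original: 3007 mod 11 = 4, 3007 mod 16 = 15, 3007 mod 19 = 5, 3007 mod 3 = 1.

x ≡ 3007 (mod 10032).


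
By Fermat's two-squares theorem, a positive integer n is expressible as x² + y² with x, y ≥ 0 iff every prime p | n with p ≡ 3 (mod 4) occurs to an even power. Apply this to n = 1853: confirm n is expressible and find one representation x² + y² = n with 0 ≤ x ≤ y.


Step 1: Factor n = 1853 = 17 · 109.
Step 2: Check the mod-4 condition on each prime factor: 17 ≡ 1 (mod 4), exponent 1; 109 ≡ 1 (mod 4), exponent 1.
All primes ≡ 3 (mod 4) appear to even exponent (or don't appear), so by the two-squares theorem n IS expressible as a sum of two squares.
Step 3: Build a representation. Here n = 17 · 109 is a product of primes ≡ 1 (mod 4). Each prime p ≡ 1 (mod 4) is itself a sum of two squares; find a² by testing p − a² for a perfect square:
  17: 17 − 1² = 16 = 4² ⇒ 17 = 1² + 4².
  109: 109 − 1² = 108, 109 − 2² = 105, 109 − 3² = 100 = 10² ⇒ 109 = 3² + 10².
  Combine using the Brahmagupta–Fibonacci identity (a² + b²)(c² + d²) = (ac − bd)² + (ad + bc)² = (ac + bd)² + (ad − bc)²:
  17 · 109 = 1853: from (1² + 4²)(3² + 10²), take (1·3 − 4·10, 1·10 + 4·3) = (3 − 40, 10 + 12) = (-37, 22); dropping signs (only squares matter) gives (37, 22); check 37² + 22² = 1369 + 484 = 1853 ✓.
Step 4: Order so x ≤ y and verify: 22² + 37² = 484 + 1369 = 1853 = n. ✓

n = 1853 = 22² + 37² (one valid representation with x ≤ y).


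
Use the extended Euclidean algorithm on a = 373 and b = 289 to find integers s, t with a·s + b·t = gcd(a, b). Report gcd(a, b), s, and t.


Euclidean algorithm on (373, 289) — divide until remainder is 0:
  373 = 1 · 289 + 84
  289 = 3 · 84 + 37
  84 = 2 · 37 + 10
  37 = 3 · 10 + 7
  10 = 1 · 7 + 3
  7 = 2 · 3 + 1
  3 = 3 · 1 + 0
gcd(373, 289) = 1.
Track Bezout coefficients alongside the remainders: start with r₀ = 373 = a·1 + b·0 (s = 1, t = 0) and r₁ = 289 = a·0 + b·1 (s = 0, t = 1); each new remainder r_{k+1} = r_{k-1} − q_k·r_k inherits s_{k+1} = s_{k-1} − q_k·s_k, t_{k+1} = t_{k-1} − q_k·t_k, so r_k = a·s_k + b·t_k at every step:
  q = 1: r = 84, s = 1 − 1·0 = 1, t = 0 − 1·1 = -1  (check: 373·1 + 289·(-1) = 84)
  q = 3: r = 37, s = 0 − 3·1 = -3, t = 1 − 3·(-1) = 4  (check: 373·(-3) + 289·4 = 37)
  q = 2: r = 10, s = 1 − 2·(-3) = 7, t = -1 − 2·4 = -9  (check: 373·7 + 289·(-9) = 10)
  q = 3: r = 7, s = -3 − 3·7 = -24, t = 4 − 3·(-9) = 31  (check: 373·(-24) + 289·31 = 7)
  q = 1: r = 3, s = 7 − 1·(-24) = 31, t = -9 − 1·31 = -40  (check: 373·31 + 289·(-40) = 3)
  q = 2: r = 1, s = -24 − 2·31 = -86, t = 31 − 2·(-40) = 111  (check: 373·(-86) + 289·111 = 1)
The row with r = 1 (the gcd) gives the Bezout coefficients s = -86, t = 111.
Result: 373 · (-86) + 289 · (111) = 1.

gcd(373, 289) = 1; s = -86, t = 111 (check: 373·(-86) + 289·111 = 1).


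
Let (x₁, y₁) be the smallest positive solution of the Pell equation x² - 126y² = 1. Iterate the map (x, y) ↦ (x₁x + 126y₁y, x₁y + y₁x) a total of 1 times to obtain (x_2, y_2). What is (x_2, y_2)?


Step 1: Find the fundamental solution (x₁, y₁) of x² - 126y² = 1.
  Expand √126 as a continued fraction. a₀ = ⌊√126⌋ = 11; iterate m_{k+1} = d_k·a_k − m_k, d_{k+1} = (126 − m_{k+1}²)/d_k, a_{k+1} = ⌊(a₀ + m_{k+1})/d_{k+1}⌋ (starting m₀ = 0, d₀ = 1), with convergents p_k = a_k·p_{k-1} + p_{k-2}, q_k = a_k·q_{k-1} + q_{k-2} (p₋₁ = 1, q₋₁ = 0):
  k = 0: a₀ = 11; p₀/q₀ = 11/1; p₀² − 126·q₀² = 121 − 126 = -5.
  k = 1: m = 11, d = 5, a = ⌊(11 + 11)/5⌋ = 4; p/q = (4·11 + 1)/(4·1 + 0) = 45/4; p² − 126·q² = 2025 − 2016 = 9.
  k = 2: m = 9, d = 9, a = ⌊(11 + 9)/9⌋ = 2; p/q = (2·45 + 11)/(2·4 + 1) = 101/9; p² − 126·q² = 10201 − 10206 = -5.
  k = 3: m = 9, d = 5, a = ⌊(11 + 9)/5⌋ = 4; p/q = (4·101 + 45)/(4·9 + 4) = 449/40; p² − 126·q² = 201601 − 201600 = 1.
  The first convergent with p² − 126·q² = 1 gives the fundamental solution (x₁, y₁) = (449, 40).
Step 2: Apply the recurrence (x_{n+1}, y_{n+1}) = (x₁x_n + 126y₁y_n, x₁y_n + y₁x_n) repeatedly.
  From (x_1, y_1) = (449, 40): x_2 = 449·449 + 126·40·40 = 403201; y_2 = 449·40 + 40·449 = 35920.
Step 3: Verify x_2² - 126·y_2² = 162571046401 - 162571046400 = 1 (should be 1). ✓

(x_1, y_1) = (449, 40); (x_2, y_2) = (403201, 35920).


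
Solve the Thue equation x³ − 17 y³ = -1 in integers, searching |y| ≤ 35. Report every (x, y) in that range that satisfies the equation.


The equation is x³ - 17y³ = -1. For fixed y, x³ = 17·y³ − 1, so a solution requires the RHS to be a perfect cube.
Strategy: iterate y from -35 to 35, compute RHS = 17·y³ − 1, and check whether it is a (positive or negative) perfect cube.
Check small values of y:
  y = 0: RHS = -1 = (-1)³ ⇒ x = -1 works.
  y = 1: RHS = 16 is not a perfect cube.
  y = -1: RHS = -18 is not a perfect cube.
  y = 2: RHS = 135 is not a perfect cube.
  y = -2: RHS = -137 is not a perfect cube.
  y = 3: RHS = 458 is not a perfect cube.
  y = -3: RHS = -460 is not a perfect cube.
Continuing, at y = -7: RHS = -5832 = (-18)³ ⇒ x = -18 works.
Searching the remaining y in |y| ≤ 35 finds no further solutions.
Collected solutions: (-1, 0), (-18, -7).

Solutions (with |y| ≤ 35): (-1, 0), (-18, -7).


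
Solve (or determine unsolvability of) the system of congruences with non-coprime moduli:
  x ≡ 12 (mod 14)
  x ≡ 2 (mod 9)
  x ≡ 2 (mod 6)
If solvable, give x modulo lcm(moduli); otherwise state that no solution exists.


Moduli 14, 9, 6 are not pairwise coprime, so CRT works modulo lcm(m_i) when all pairwise compatibility conditions hold.
Pairwise compatibility: gcd(m_i, m_j) must divide a_i - a_j for every pair.
Merge one congruence at a time:
  Start: x ≡ 12 (mod 14).
  Combine with x ≡ 2 (mod 9): gcd(14, 9) = 1; 2 - 12 = -10, which IS divisible by 1, so compatible.
    Write x = 12 + 14·t and substitute into x ≡ 2 (mod 9): 14·t ≡ 2 − 12 = -10 (mod 9).
    Reduce coefficients mod 9: 5·t ≡ 8 (mod 9).
    The inverse of 5 mod 9 is 2 (since 5·2 = 10 = 1·9 + 1), so t ≡ 2·8 = 16 ≡ 7 (mod 9).
    Then x = 12 + 14·7 = 110, valid modulo lcm(14, 9) = 126: x ≡ 110 (mod 126).
  Combine with x ≡ 2 (mod 6): gcd(126, 6) = 6; 2 - 110 = -108, which IS divisible by 6, so compatible.
    Write x = 110 + 126·t and substitute into x ≡ 2 (mod 6): 126·t ≡ 2 − 110 = -108 (mod 6).
    Divide the congruence (and modulus) by g = 6: 21·t ≡ -18 (mod 1).
    Modulo 1 every t works; take t = 0.
    Then x = 110 + 126·0 = 110, valid modulo lcm(126, 6) = 126: x ≡ 110 (mod 126).
Verify: 110 mod 14 = 12, 110 mod 9 = 2, 110 mod 6 = 2.

x ≡ 110 (mod 126).


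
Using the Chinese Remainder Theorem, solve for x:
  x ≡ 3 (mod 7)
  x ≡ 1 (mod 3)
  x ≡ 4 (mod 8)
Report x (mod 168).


Moduli 7, 3, 8 are pairwise coprime; by CRT there is a unique solution modulo M = 7 · 3 · 8 = 168.
Solve pairwise, accumulating the modulus:
  Start with x ≡ 3 (mod 7).
  Combine with x ≡ 1 (mod 3): since gcd(7, 3) = 1, we get a unique residue mod 21.
    Write x = 3 + 7·t and substitute into x ≡ 1 (mod 3): 7·t ≡ 1 − 3 = -2 (mod 3).
    Reduce coefficients mod 3: 1·t ≡ 1 (mod 3).
    So t ≡ 1 (mod 3).
    Then x = 3 + 7·1 = 10, valid modulo lcm(7, 3) = 21: x ≡ 10 (mod 21).
  Combine with x ≡ 4 (mod 8): since gcd(21, 8) = 1, we get a unique residue mod 168.
    Write x = 10 + 21·t and substitute into x ≡ 4 (mod 8): 21·t ≡ 4 − 10 = -6 (mod 8).
    Reduce coefficients mod 8: 5·t ≡ 2 (mod 8).
    The inverse of 5 mod 8 is 5 (since 5·5 = 25 = 3·8 + 1), so t ≡ 5·2 = 10 ≡ 2 (mod 8).
    Then x = 10 + 21·2 = 52, valid modulo lcm(21, 8) = 168: x ≡ 52 (mod 168).
Verify: 52 mod 7 = 3 ✓, 52 mod 3 = 1 ✓, 52 mod 8 = 4 ✓.

x ≡ 52 (mod 168).


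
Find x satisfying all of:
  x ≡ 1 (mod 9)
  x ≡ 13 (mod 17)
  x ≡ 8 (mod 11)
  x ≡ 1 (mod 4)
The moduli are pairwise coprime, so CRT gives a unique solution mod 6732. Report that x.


Product of moduli M = 9 · 17 · 11 · 4 = 6732.
Merge one congruence at a time:
  Start: x ≡ 1 (mod 9).
  Combine with x ≡ 13 (mod 17); new modulus lcm = 153.
    Write x = 1 + 9·t and substitute into x ≡ 13 (mod 17): 9·t ≡ 13 − 1 = 12 (mod 17).
    The inverse of 9 mod 17 is 2 (since 9·2 = 18 = 1·17 + 1), so t ≡ 2·12 = 24 ≡ 7 (mod 17).
    Then x = 1 + 9·7 = 64, valid modulo lcm(9, 17) = 153: x ≡ 64 (mod 153).
  Combine with x ≡ 8 (mod 11); new modulus lcm = 1683.
    Write x = 64 + 153·t and substitute into x ≡ 8 (mod 11): 153·t ≡ 8 − 64 = -56 (mod 11).
    Reduce coefficients mod 11: 10·t ≡ 10 (mod 11).
    The inverse of 10 mod 11 is 10 (since 10·10 = 100 = 9·11 + 1), so t ≡ 10·10 = 100 ≡ 1 (mod 11).
    Then x = 64 + 153·1 = 217, valid modulo lcm(153, 11) = 1683: x ≡ 217 (mod 1683).
  Combine with x ≡ 1 (mod 4); new modulus lcm = 6732.
    Write x = 217 + 1683·t and substitute into x ≡ 1 (mod 4): 1683·t ≡ 1 − 217 = -216 (mod 4).
    Reduce coefficients mod 4: 3·t ≡ 0 (mod 4).
    The inverse of 3 mod 4 is 3 (since 3·3 = 9 = 2·4 + 1), so t ≡ 3·0 = 0 ≡ 0 (mod 4).
    Then x = 217 + 1683·0 = 217, valid modulo lcm(1683, 4) = 6732: x ≡ 217 (mod 6732).
Verify against each original: 217 mod 9 = 1, 217 mod 17 = 13, 217 mod 11 = 8, 217 mod 4 = 1.

x ≡ 217 (mod 6732).


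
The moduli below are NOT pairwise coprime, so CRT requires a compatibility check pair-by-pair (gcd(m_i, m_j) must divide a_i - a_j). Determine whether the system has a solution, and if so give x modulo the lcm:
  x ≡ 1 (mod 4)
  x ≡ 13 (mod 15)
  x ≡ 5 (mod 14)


Moduli 4, 15, 14 are not pairwise coprime, so CRT works modulo lcm(m_i) when all pairwise compatibility conditions hold.
Pairwise compatibility: gcd(m_i, m_j) must divide a_i - a_j for every pair.
Merge one congruence at a time:
  Start: x ≡ 1 (mod 4).
  Combine with x ≡ 13 (mod 15): gcd(4, 15) = 1; 13 - 1 = 12, which IS divisible by 1, so compatible.
    Write x = 1 + 4·t and substitute into x ≡ 13 (mod 15): 4·t ≡ 13 − 1 = 12 (mod 15).
    The inverse of 4 mod 15 is 4 (since 4·4 = 16 = 1·15 + 1), so t ≡ 4·12 = 48 ≡ 3 (mod 15).
    Then x = 1 + 4·3 = 13, valid modulo lcm(4, 15) = 60: x ≡ 13 (mod 60).
  Combine with x ≡ 5 (mod 14): gcd(60, 14) = 2; 5 - 13 = -8, which IS divisible by 2, so compatible.
    Write x = 13 + 60·t and substitute into x ≡ 5 (mod 14): 60·t ≡ 5 − 13 = -8 (mod 14).
    Divide the congruence (and modulus) by g = 2: 30·t ≡ -4 (mod 7).
    Reduce coefficients mod 7: 2·t ≡ 3 (mod 7).
    The inverse of 2 mod 7 is 4 (since 2·4 = 8 = 1·7 + 1), so t ≡ 4·3 = 12 ≡ 5 (mod 7).
    Then x = 13 + 60·5 = 313, valid modulo lcm(60, 14) = 420: x ≡ 313 (mod 420).
Verify: 313 mod 4 = 1, 313 mod 15 = 13, 313 mod 14 = 5.

x ≡ 313 (mod 420).


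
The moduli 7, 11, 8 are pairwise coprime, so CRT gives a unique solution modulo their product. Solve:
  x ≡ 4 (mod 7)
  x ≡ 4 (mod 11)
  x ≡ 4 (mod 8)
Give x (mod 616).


Moduli 7, 11, 8 are pairwise coprime; by CRT there is a unique solution modulo M = 7 · 11 · 8 = 616.
Solve pairwise, accumulating the modulus:
  Start with x ≡ 4 (mod 7).
  Combine with x ≡ 4 (mod 11): since gcd(7, 11) = 1, we get a unique residue mod 77.
    Write x = 4 + 7·t and substitute into x ≡ 4 (mod 11): 7·t ≡ 4 − 4 = 0 (mod 11).
    The inverse of 7 mod 11 is 8 (since 7·8 = 56 = 5·11 + 1), so t ≡ 8·0 = 0 ≡ 0 (mod 11).
    Then x = 4 + 7·0 = 4, valid modulo lcm(7, 11) = 77: x ≡ 4 (mod 77).
  Combine with x ≡ 4 (mod 8): since gcd(77, 8) = 1, we get a unique residue mod 616.
    Write x = 4 + 77·t and substitute into x ≡ 4 (mod 8): 77·t ≡ 4 − 4 = 0 (mod 8).
    Reduce coefficients mod 8: 5·t ≡ 0 (mod 8).
    The inverse of 5 mod 8 is 5 (since 5·5 = 25 = 3·8 + 1), so t ≡ 5·0 = 0 ≡ 0 (mod 8).
    Then x = 4 + 77·0 = 4, valid modulo lcm(77, 8) = 616: x ≡ 4 (mod 616).
Verify: 4 mod 7 = 4 ✓, 4 mod 11 = 4 ✓, 4 mod 8 = 4 ✓.

x ≡ 4 (mod 616).


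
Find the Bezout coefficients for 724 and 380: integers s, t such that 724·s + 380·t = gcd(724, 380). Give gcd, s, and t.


Euclidean algorithm on (724, 380) — divide until remainder is 0:
  724 = 1 · 380 + 344
  380 = 1 · 344 + 36
  344 = 9 · 36 + 20
  36 = 1 · 20 + 16
  20 = 1 · 16 + 4
  16 = 4 · 4 + 0
gcd(724, 380) = 4.
Track Bezout coefficients alongside the remainders: start with r₀ = 724 = a·1 + b·0 (s = 1, t = 0) and r₁ = 380 = a·0 + b·1 (s = 0, t = 1); each new remainder r_{k+1} = r_{k-1} − q_k·r_k inherits s_{k+1} = s_{k-1} − q_k·s_k, t_{k+1} = t_{k-1} − q_k·t_k, so r_k = a·s_k + b·t_k at every step:
  q = 1: r = 344, s = 1 − 1·0 = 1, t = 0 − 1·1 = -1  (check: 724·1 + 380·(-1) = 344)
  q = 1: r = 36, s = 0 − 1·1 = -1, t = 1 − 1·(-1) = 2  (check: 724·(-1) + 380·2 = 36)
  q = 9: r = 20, s = 1 − 9·(-1) = 10, t = -1 − 9·2 = -19  (check: 724·10 + 380·(-19) = 20)
  q = 1: r = 16, s = -1 − 1·10 = -11, t = 2 − 1·(-19) = 21  (check: 724·(-11) + 380·21 = 16)
  q = 1: r = 4, s = 10 − 1·(-11) = 21, t = -19 − 1·21 = -40  (check: 724·21 + 380·(-40) = 4)
The row with r = 4 (the gcd) gives the Bezout coefficients s = 21, t = -40.
Result: 724 · (21) + 380 · (-40) = 4.

gcd(724, 380) = 4; s = 21, t = -40 (check: 724·21 + 380·(-40) = 4).


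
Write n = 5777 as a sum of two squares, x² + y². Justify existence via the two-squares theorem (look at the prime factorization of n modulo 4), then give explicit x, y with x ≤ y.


Step 1: Factor n = 5777 = 53 · 109.
Step 2: Check the mod-4 condition on each prime factor: 53 ≡ 1 (mod 4), exponent 1; 109 ≡ 1 (mod 4), exponent 1.
All primes ≡ 3 (mod 4) appear to even exponent (or don't appear), so by the two-squares theorem n IS expressible as a sum of two squares.
Step 3: Build a representation. Here n = 53 · 109 is a product of primes ≡ 1 (mod 4). Each prime p ≡ 1 (mod 4) is itself a sum of two squares; find a² by testing p − a² for a perfect square:
  53: 53 − 1² = 52, 53 − 2² = 49 = 7² ⇒ 53 = 2² + 7².
  109: 109 − 1² = 108, 109 − 2² = 105, 109 − 3² = 100 = 10² ⇒ 109 = 3² + 10².
  Combine using the Brahmagupta–Fibonacci identity (a² + b²)(c² + d²) = (ac − bd)² + (ad + bc)² = (ac + bd)² + (ad − bc)²:
  53 · 109 = 5777: from (2² + 7²)(3² + 10²), take (2·3 − 7·10, 2·10 + 7·3) = (6 − 70, 20 + 21) = (-64, 41); dropping signs (only squares matter) gives (64, 41); check 64² + 41² = 4096 + 1681 = 5777 ✓.
Step 4: Order so x ≤ y and verify: 41² + 64² = 1681 + 4096 = 5777 = n. ✓

n = 5777 = 41² + 64² (one valid representation with x ≤ y).


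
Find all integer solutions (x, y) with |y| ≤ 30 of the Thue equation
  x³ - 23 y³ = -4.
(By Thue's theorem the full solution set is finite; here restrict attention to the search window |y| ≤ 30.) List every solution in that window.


The equation is x³ - 23y³ = -4. For fixed y, x³ = 23·y³ − 4, so a solution requires the RHS to be a perfect cube.
Strategy: iterate y from -30 to 30, compute RHS = 23·y³ − 4, and check whether it is a (positive or negative) perfect cube.
Check small values of y:
  y = 0: RHS = -4 is not a perfect cube.
  y = 1: RHS = 19 is not a perfect cube.
  y = -1: RHS = -27 = (-3)³ ⇒ x = -3 works.
  y = 2: RHS = 180 is not a perfect cube.
  y = -2: RHS = -188 is not a perfect cube.
  y = 3: RHS = 617 is not a perfect cube.
  y = -3: RHS = -625 is not a perfect cube.
Continuing the search up to |y| = 30 finds no further solutions beyond those listed.
Collected solutions: (-3, -1).

Solutions (with |y| ≤ 30): (-3, -1).


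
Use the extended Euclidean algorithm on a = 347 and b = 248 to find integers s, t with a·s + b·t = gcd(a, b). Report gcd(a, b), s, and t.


Euclidean algorithm on (347, 248) — divide until remainder is 0:
  347 = 1 · 248 + 99
  248 = 2 · 99 + 50
  99 = 1 · 50 + 49
  50 = 1 · 49 + 1
  49 = 49 · 1 + 0
gcd(347, 248) = 1.
Track Bezout coefficients alongside the remainders: start with r₀ = 347 = a·1 + b·0 (s = 1, t = 0) and r₁ = 248 = a·0 + b·1 (s = 0, t = 1); each new remainder r_{k+1} = r_{k-1} − q_k·r_k inherits s_{k+1} = s_{k-1} − q_k·s_k, t_{k+1} = t_{k-1} − q_k·t_k, so r_k = a·s_k + b·t_k at every step:
  q = 1: r = 99, s = 1 − 1·0 = 1, t = 0 − 1·1 = -1  (check: 347·1 + 248·(-1) = 99)
  q = 2: r = 50, s = 0 − 2·1 = -2, t = 1 − 2·(-1) = 3  (check: 347·(-2) + 248·3 = 50)
  q = 1: r = 49, s = 1 − 1·(-2) = 3, t = -1 − 1·3 = -4  (check: 347·3 + 248·(-4) = 49)
  q = 1: r = 1, s = -2 − 1·3 = -5, t = 3 − 1·(-4) = 7  (check: 347·(-5) + 248·7 = 1)
The row with r = 1 (the gcd) gives the Bezout coefficients s = -5, t = 7.
Result: 347 · (-5) + 248 · (7) = 1.

gcd(347, 248) = 1; s = -5, t = 7 (check: 347·(-5) + 248·7 = 1).


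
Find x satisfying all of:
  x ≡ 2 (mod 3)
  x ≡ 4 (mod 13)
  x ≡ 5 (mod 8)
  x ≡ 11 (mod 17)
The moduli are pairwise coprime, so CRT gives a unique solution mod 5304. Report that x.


Product of moduli M = 3 · 13 · 8 · 17 = 5304.
Merge one congruence at a time:
  Start: x ≡ 2 (mod 3).
  Combine with x ≡ 4 (mod 13); new modulus lcm = 39.
    Write x = 2 + 3·t and substitute into x ≡ 4 (mod 13): 3·t ≡ 4 − 2 = 2 (mod 13).
    The inverse of 3 mod 13 is 9 (since 3·9 = 27 = 2·13 + 1), so t ≡ 9·2 = 18 ≡ 5 (mod 13).
    Then x = 2 + 3·5 = 17, valid modulo lcm(3, 13) = 39: x ≡ 17 (mod 39).
  Combine with x ≡ 5 (mod 8); new modulus lcm = 312.
    Write x = 17 + 39·t and substitute into x ≡ 5 (mod 8): 39·t ≡ 5 − 17 = -12 (mod 8).
    Reduce coefficients mod 8: 7·t ≡ 4 (mod 8).
    The inverse of 7 mod 8 is 7 (since 7·7 = 49 = 6·8 + 1), so t ≡ 7·4 = 28 ≡ 4 (mod 8).
    Then x = 17 + 39·4 = 173, valid modulo lcm(39, 8) = 312: x ≡ 173 (mod 312).
  Combine with x ≡ 11 (mod 17); new modulus lcm = 5304.
    Write x = 173 + 312·t and substitute into x ≡ 11 (mod 17): 312·t ≡ 11 − 173 = -162 (mod 17).
    Reduce coefficients mod 17: 6·t ≡ 8 (mod 17).
    The inverse of 6 mod 17 is 3 (since 6·3 = 18 = 1·17 + 1), so t ≡ 3·8 = 24 ≡ 7 (mod 17).
    Then x = 173 + 312·7 = 2357, valid modulo lcm(312, 17) = 5304: x ≡ 2357 (mod 5304).
Verify against each original: 2357 mod 3 = 2, 2357 mod 13 = 4, 2357 mod 8 = 5, 2357 mod 17 = 11.

x ≡ 2357 (mod 5304).


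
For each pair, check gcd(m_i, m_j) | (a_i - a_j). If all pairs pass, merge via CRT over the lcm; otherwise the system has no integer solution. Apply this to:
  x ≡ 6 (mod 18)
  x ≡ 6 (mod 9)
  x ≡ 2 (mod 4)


Moduli 18, 9, 4 are not pairwise coprime, so CRT works modulo lcm(m_i) when all pairwise compatibility conditions hold.
Pairwise compatibility: gcd(m_i, m_j) must divide a_i - a_j for every pair.
Merge one congruence at a time:
  Start: x ≡ 6 (mod 18).
  Combine with x ≡ 6 (mod 9): gcd(18, 9) = 9; 6 - 6 = 0, which IS divisible by 9, so compatible.
    Write x = 6 + 18·t and substitute into x ≡ 6 (mod 9): 18·t ≡ 6 − 6 = 0 (mod 9).
    Divide the congruence (and modulus) by g = 9: 2·t ≡ 0 (mod 1).
    Modulo 1 every t works; take t = 0.
    Then x = 6 + 18·0 = 6, valid modulo lcm(18, 9) = 18: x ≡ 6 (mod 18).
  Combine with x ≡ 2 (mod 4): gcd(18, 4) = 2; 2 - 6 = -4, which IS divisible by 2, so compatible.
    Write x = 6 + 18·t and substitute into x ≡ 2 (mod 4): 18·t ≡ 2 − 6 = -4 (mod 4).
    Divide the congruence (and modulus) by g = 2: 9·t ≡ -2 (mod 2).
    Reduce coefficients mod 2: 1·t ≡ 0 (mod 2).
    So t ≡ 0 (mod 2).
    Then x = 6 + 18·0 = 6, valid modulo lcm(18, 4) = 36: x ≡ 6 (mod 36).
Verify: 6 mod 18 = 6, 6 mod 9 = 6, 6 mod 4 = 2.

x ≡ 6 (mod 36).


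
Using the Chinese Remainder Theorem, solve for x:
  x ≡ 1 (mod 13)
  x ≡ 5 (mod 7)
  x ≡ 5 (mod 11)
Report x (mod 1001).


Moduli 13, 7, 11 are pairwise coprime; by CRT there is a unique solution modulo M = 13 · 7 · 11 = 1001.
Solve pairwise, accumulating the modulus:
  Start with x ≡ 1 (mod 13).
  Combine with x ≡ 5 (mod 7): since gcd(13, 7) = 1, we get a unique residue mod 91.
    Write x = 1 + 13·t and substitute into x ≡ 5 (mod 7): 13·t ≡ 5 − 1 = 4 (mod 7).
    Reduce coefficients mod 7: 6·t ≡ 4 (mod 7).
    The inverse of 6 mod 7 is 6 (since 6·6 = 36 = 5·7 + 1), so t ≡ 6·4 = 24 ≡ 3 (mod 7).
    Then x = 1 + 13·3 = 40, valid modulo lcm(13, 7) = 91: x ≡ 40 (mod 91).
  Combine with x ≡ 5 (mod 11): since gcd(91, 11) = 1, we get a unique residue mod 1001.
    Write x = 40 + 91·t and substitute into x ≡ 5 (mod 11): 91·t ≡ 5 − 40 = -35 (mod 11).
    Reduce coefficients mod 11: 3·t ≡ 9 (mod 11).
    The inverse of 3 mod 11 is 4 (since 3·4 = 12 = 1·11 + 1), so t ≡ 4·9 = 36 ≡ 3 (mod 11).
    Then x = 40 + 91·3 = 313, valid modulo lcm(91, 11) = 1001: x ≡ 313 (mod 1001).
Verify: 313 mod 13 = 1 ✓, 313 mod 7 = 5 ✓, 313 mod 11 = 5 ✓.

x ≡ 313 (mod 1001).


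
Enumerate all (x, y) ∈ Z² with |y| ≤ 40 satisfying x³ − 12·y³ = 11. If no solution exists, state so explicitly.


The equation is x³ - 12y³ = 11. For fixed y, x³ = 12·y³ + 11, so a solution requires the RHS to be a perfect cube.
Strategy: iterate y from -40 to 40, compute RHS = 12·y³ + 11, and check whether it is a (positive or negative) perfect cube.
Check small values of y:
  y = 0: RHS = 11 is not a perfect cube.
  y = 1: RHS = 23 is not a perfect cube.
  y = -1: RHS = -1 = (-1)³ ⇒ x = -1 works.
  y = 2: RHS = 107 is not a perfect cube.
  y = -2: RHS = -85 is not a perfect cube.
  y = 3: RHS = 335 is not a perfect cube.
  y = -3: RHS = -313 is not a perfect cube.
Continuing the search up to |y| = 40 finds no further solutions beyond those listed.
Collected solutions: (-1, -1).

Solutions (with |y| ≤ 40): (-1, -1).


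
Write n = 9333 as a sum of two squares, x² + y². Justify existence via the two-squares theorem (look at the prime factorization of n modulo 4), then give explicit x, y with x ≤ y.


Step 1: Factor n = 9333 = 3^2 · 17 · 61.
Step 2: Check the mod-4 condition on each prime factor: 3 ≡ 3 (mod 4), exponent 2 (must be even); 17 ≡ 1 (mod 4), exponent 1; 61 ≡ 1 (mod 4), exponent 1.
All primes ≡ 3 (mod 4) appear to even exponent (or don't appear), so by the two-squares theorem n IS expressible as a sum of two squares.
Step 3: Build a representation. Group n = k² · m with k = 3 and m = 17 · 61 = 1037 (a product of primes ≡ 1 (mod 4)); a representation of m scales to one of n via (k·x)² + (k·y)² = k²(x² + y²). Each prime p ≡ 1 (mod 4) is itself a sum of two squares; find a² by testing p − a² for a perfect square:
  17: 17 − 1² = 16 = 4² ⇒ 17 = 1² + 4².
  61: 61 − 1² = 60, 61 − 2² = 57, 61 − 3² = 52, 61 − 4² = 45, 61 − 5² = 36 = 6² ⇒ 61 = 5² + 6².
  Combine using the Brahmagupta–Fibonacci identity (a² + b²)(c² + d²) = (ac − bd)² + (ad + bc)² = (ac + bd)² + (ad − bc)²:
  17 · 61 = 1037: from (1² + 4²)(5² + 6²), take (1·5 − 4·6, 1·6 + 4·5) = (5 − 24, 6 + 20) = (-19, 26); dropping signs (only squares matter) gives (19, 26); check 19² + 26² = 361 + 676 = 1037 ✓.
  Scale by k = 3: (3·19, 3·26) = (57, 78).
Step 4: Order so x ≤ y and verify: 57² + 78² = 3249 + 6084 = 9333 = n. ✓

n = 9333 = 57² + 78² (one valid representation with x ≤ y).
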